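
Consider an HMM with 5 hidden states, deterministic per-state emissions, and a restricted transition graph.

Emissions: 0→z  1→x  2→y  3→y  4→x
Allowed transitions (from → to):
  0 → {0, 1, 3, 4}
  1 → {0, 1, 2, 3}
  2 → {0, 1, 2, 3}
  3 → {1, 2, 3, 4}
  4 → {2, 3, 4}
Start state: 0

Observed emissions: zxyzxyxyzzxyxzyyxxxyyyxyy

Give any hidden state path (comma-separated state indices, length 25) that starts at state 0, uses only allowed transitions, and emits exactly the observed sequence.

0,1,2,0,1,3,1,2,0,0,4,2,1,0,3,3,4,4,4,2,3,3,4,3,2

  [0] z  {0}  => 0  start
  [1] x  {1,4}  => 1  0->1 ok
  [2] y  {2,3}  => 2  1->2 ok
  [3] z  {0}  => 0  2->0 ok
  [4] x  {1,4}  => 1  0->1 ok
  [5] y  {2,3}  => 3  1->3 ok
  [6] x  {1,4}  => 1  3->1 ok
  [7] y  {2,3}  => 2  1->2 ok
  [8] z  {0}  => 0  2->0 ok
  [9] z  {0}  => 0  0->0 ok
  [10] x  {1,4}  => 4  0->4 ok
  [11] y  {2,3}  => 2  4->2 ok
  [12] x  {1,4}  => 1  2->1 ok
  [13] z  {0}  => 0  1->0 ok
  [14] y  {2,3}  => 3  0->3 ok
  [15] y  {2,3}  => 3  3->3 ok
  [16] x  {1,4}  => 4  3->4 ok
  [17] x  {1,4}  => 4  4->4 ok
  [18] x  {1,4}  => 4  4->4 ok
  [19] y  {2,3}  => 2  4->2 ok
  [20] y  {2,3}  => 3  2->3 ok
  [21] y  {2,3}  => 3  3->3 ok
  [22] x  {1,4}  => 4  3->4 ok
  [23] y  {2,3}  => 3  4->3 ok
  [24] y  {2,3}  => 2  3->2 ok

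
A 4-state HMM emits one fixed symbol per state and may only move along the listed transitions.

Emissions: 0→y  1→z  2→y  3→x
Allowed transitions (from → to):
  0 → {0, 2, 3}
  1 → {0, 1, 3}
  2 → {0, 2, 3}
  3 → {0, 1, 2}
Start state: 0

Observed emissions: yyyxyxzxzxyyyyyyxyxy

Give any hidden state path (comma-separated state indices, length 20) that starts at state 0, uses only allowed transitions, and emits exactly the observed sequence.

0,0,0,3,0,3,1,3,1,3,0,0,0,0,2,2,3,2,3,2

  pos 0: y in {0,2}, choose 0; start
  pos 1: y in {0,2}, choose 0; 0->0 ok
  pos 2: y in {0,2}, choose 0; 0->0 ok
  pos 3: x in {3}, choose 3; 0->3 ok
  pos 4: y in {0,2}, choose 0; 3->0 ok
  pos 5: x in {3}, choose 3; 0->3 ok
  pos 6: z in {1}, choose 1; 3->1 ok
  pos 7: x in {3}, choose 3; 1->3 ok
  pos 8: z in {1}, choose 1; 3->1 ok
  pos 9: x in {3}, choose 3; 1->3 ok
  pos 10: y in {0,2}, choose 0; 3->0 ok
  pos 11: y in {0,2}, choose 0; 0->0 ok
  pos 12: y in {0,2}, choose 0; 0->0 ok
  pos 13: y in {0,2}, choose 0; 0->0 ok
  pos 14: y in {0,2}, choose 2; 0->2 ok
  pos 15: y in {0,2}, choose 2; 2->2 ok
  pos 16: x in {3}, choose 3; 2->3 ok
  pos 17: y in {0,2}, choose 2; 3->2 ok
  pos 18: x in {3}, choose 3; 2->3 ok
  pos 19: y in {0,2}, choose 2; 3->2 ok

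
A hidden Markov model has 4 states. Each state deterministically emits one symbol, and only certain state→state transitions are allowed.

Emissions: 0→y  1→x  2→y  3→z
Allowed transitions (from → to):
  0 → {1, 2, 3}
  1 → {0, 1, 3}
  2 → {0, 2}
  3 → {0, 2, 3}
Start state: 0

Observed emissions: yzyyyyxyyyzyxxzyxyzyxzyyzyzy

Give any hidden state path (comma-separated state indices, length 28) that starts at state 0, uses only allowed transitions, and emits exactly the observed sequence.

0,3,0,2,2,0,1,0,2,0,3,0,1,1,3,0,1,0,3,0,1,3,2,0,3,0,3,0

  0: obs=y cand={0,2} pick 0 [start]
  1: obs=z cand={3} pick 3 [0->3 ok]
  2: obs=y cand={0,2} pick 0 [3->0 ok]
  3: obs=y cand={0,2} pick 2 [0->2 ok]
  4: obs=y cand={0,2} pick 2 [2->2 ok]
  5: obs=y cand={0,2} pick 0 [2->0 ok]
  6: obs=x cand={1} pick 1 [0->1 ok]
  7: obs=y cand={0,2} pick 0 [1->0 ok]
  8: obs=y cand={0,2} pick 2 [0->2 ok]
  9: obs=y cand={0,2} pick 0 [2->0 ok]
  10: obs=z cand={3} pick 3 [0->3 ok]
  11: obs=y cand={0,2} pick 0 [3->0 ok]
  12: obs=x cand={1} pick 1 [0->1 ok]
  13: obs=x cand={1} pick 1 [1->1 ok]
  14: obs=z cand={3} pick 3 [1->3 ok]
  15: obs=y cand={0,2} pick 0 [3->0 ok]
  16: obs=x cand={1} pick 1 [0->1 ok]
  17: obs=y cand={0,2} pick 0 [1->0 ok]
  18: obs=z cand={3} pick 3 [0->3 ok]
  19: obs=y cand={0,2} pick 0 [3->0 ok]
  20: obs=x cand={1} pick 1 [0->1 ok]
  21: obs=z cand={3} pick 3 [1->3 ok]
  22: obs=y cand={0,2} pick 2 [3->2 ok]
  23: obs=y cand={0,2} pick 0 [2->0 ok]
  24: obs=z cand={3} pick 3 [0->3 ok]
  25: obs=y cand={0,2} pick 0 [3->0 ok]
  26: obs=z cand={3} pick 3 [0->3 ok]
  27: obs=y cand={0,2} pick 0 [3->0 ok]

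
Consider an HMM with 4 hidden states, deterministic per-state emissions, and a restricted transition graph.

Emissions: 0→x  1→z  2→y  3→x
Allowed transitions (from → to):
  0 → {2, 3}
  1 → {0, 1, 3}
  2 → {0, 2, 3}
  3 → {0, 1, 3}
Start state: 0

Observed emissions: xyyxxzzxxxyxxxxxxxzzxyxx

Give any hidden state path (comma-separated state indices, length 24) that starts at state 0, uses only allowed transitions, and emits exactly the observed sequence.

0,2,2,0,3,1,1,0,3,0,2,0,3,3,0,3,0,3,1,1,0,2,3,0

  0: obs=x cand={0,3} pick 0 [start]
  1: obs=y cand={2} pick 2 [0->2 ok]
  2: obs=y cand={2} pick 2 [2->2 ok]
  3: obs=x cand={0,3} pick 0 [2->0 ok]
  4: obs=x cand={0,3} pick 3 [0->3 ok]
  5: obs=z cand={1} pick 1 [3->1 ok]
  6: obs=z cand={1} pick 1 [1->1 ok]
  7: obs=x cand={0,3} pick 0 [1->0 ok]
  8: obs=x cand={0,3} pick 3 [0->3 ok]
  9: obs=x cand={0,3} pick 0 [3->0 ok]
  10: obs=y cand={2} pick 2 [0->2 ok]
  11: obs=x cand={0,3} pick 0 [2->0 ok]
  12: obs=x cand={0,3} pick 3 [0->3 ok]
  13: obs=x cand={0,3} pick 3 [3->3 ok]
  14: obs=x cand={0,3} pick 0 [3->0 ok]
  15: obs=x cand={0,3} pick 3 [0->3 ok]
  16: obs=x cand={0,3} pick 0 [3->0 ok]
  17: obs=x cand={0,3} pick 3 [0->3 ok]
  18: obs=z cand={1} pick 1 [3->1 ok]
  19: obs=z cand={1} pick 1 [1->1 ok]
  20: obs=x cand={0,3} pick 0 [1->0 ok]
  21: obs=y cand={2} pick 2 [0->2 ok]
  22: obs=x cand={0,3} pick 3 [2->3 ok]
  23: obs=x cand={0,3} pick 0 [3->0 ok]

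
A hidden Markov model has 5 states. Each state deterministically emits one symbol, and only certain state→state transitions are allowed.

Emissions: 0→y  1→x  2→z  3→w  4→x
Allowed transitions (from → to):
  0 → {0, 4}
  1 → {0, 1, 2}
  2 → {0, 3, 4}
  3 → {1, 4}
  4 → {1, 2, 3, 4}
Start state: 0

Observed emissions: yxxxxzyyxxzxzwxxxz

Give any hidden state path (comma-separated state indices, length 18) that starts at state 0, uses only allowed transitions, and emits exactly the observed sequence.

0,4,4,4,1,2,0,0,4,4,2,4,2,3,4,1,1,2

  [0] y  {0}  => 0  start
  [1] x  {1,4}  => 4  0->4 ok
  [2] x  {1,4}  => 4  4->4 ok
  [3] x  {1,4}  => 4  4->4 ok
  [4] x  {1,4}  => 1  4->1 ok
  [5] z  {2}  => 2  1->2 ok
  [6] y  {0}  => 0  2->0 ok
  [7] y  {0}  => 0  0->0 ok
  [8] x  {1,4}  => 4  0->4 ok
  [9] x  {1,4}  => 4  4->4 ok
  [10] z  {2}  => 2  4->2 ok
  [11] x  {1,4}  => 4  2->4 ok
  [12] z  {2}  => 2  4->2 ok
  [13] w  {3}  => 3  2->3 ok
  [14] x  {1,4}  => 4  3->4 ok
  [15] x  {1,4}  => 1  4->1 ok
  [16] x  {1,4}  => 1  1->1 ok
  [17] z  {2}  => 2  1->2 ok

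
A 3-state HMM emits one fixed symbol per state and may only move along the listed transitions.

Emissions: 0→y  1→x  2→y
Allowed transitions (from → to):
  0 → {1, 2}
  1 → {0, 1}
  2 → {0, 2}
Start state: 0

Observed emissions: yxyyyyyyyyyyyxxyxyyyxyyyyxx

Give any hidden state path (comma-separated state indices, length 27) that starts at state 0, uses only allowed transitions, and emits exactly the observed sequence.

0,1,0,2,2,2,2,0,2,2,0,2,0,1,1,0,1,0,2,0,1,0,2,2,0,1,1

  pos 0: y in {0,2}, choose 0; start
  pos 1: x in {1}, choose 1; 0->1 ok
  pos 2: y in {0,2}, choose 0; 1->0 ok
  pos 3: y in {0,2}, choose 2; 0->2 ok
  pos 4: y in {0,2}, choose 2; 2->2 ok
  pos 5: y in {0,2}, choose 2; 2->2 ok
  pos 6: y in {0,2}, choose 2; 2->2 ok
  pos 7: y in {0,2}, choose 0; 2->0 ok
  pos 8: y in {0,2}, choose 2; 0->2 ok
  pos 9: y in {0,2}, choose 2; 2->2 ok
  pos 10: y in {0,2}, choose 0; 2->0 ok
  pos 11: y in {0,2}, choose 2; 0->2 ok
  pos 12: y in {0,2}, choose 0; 2->0 ok
  pos 13: x in {1}, choose 1; 0->1 ok
  pos 14: x in {1}, choose 1; 1->1 ok
  pos 15: y in {0,2}, choose 0; 1->0 ok
  pos 16: x in {1}, choose 1; 0->1 ok
  pos 17: y in {0,2}, choose 0; 1->0 ok
  pos 18: y in {0,2}, choose 2; 0->2 ok
  pos 19: y in {0,2}, choose 0; 2->0 ok
  pos 20: x in {1}, choose 1; 0->1 ok
  pos 21: y in {0,2}, choose 0; 1->0 ok
  pos 22: y in {0,2}, choose 2; 0->2 ok
  pos 23: y in {0,2}, choose 2; 2->2 ok
  pos 24: y in {0,2}, choose 0; 2->0 ok
  pos 25: x in {1}, choose 1; 0->1 ok
  pos 26: x in {1}, choose 1; 1->1 ok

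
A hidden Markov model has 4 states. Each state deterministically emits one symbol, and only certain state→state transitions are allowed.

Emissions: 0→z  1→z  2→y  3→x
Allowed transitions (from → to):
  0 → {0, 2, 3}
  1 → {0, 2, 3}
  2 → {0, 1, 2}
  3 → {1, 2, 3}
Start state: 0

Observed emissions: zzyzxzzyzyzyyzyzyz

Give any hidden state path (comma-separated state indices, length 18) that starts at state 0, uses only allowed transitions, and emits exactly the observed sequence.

0,0,2,0,3,1,0,2,1,2,1,2,2,1,2,0,2,0

  pos 0: z in {0,1}, choose 0; start
  pos 1: z in {0,1}, choose 0; 0->0 ok
  pos 2: y in {2}, choose 2; 0->2 ok
  pos 3: z in {0,1}, choose 0; 2->0 ok
  pos 4: x in {3}, choose 3; 0->3 ok
  pos 5: z in {0,1}, choose 1; 3->1 ok
  pos 6: z in {0,1}, choose 0; 1->0 ok
  pos 7: y in {2}, choose 2; 0->2 ok
  pos 8: z in {0,1}, choose 1; 2->1 ok
  pos 9: y in {2}, choose 2; 1->2 ok
  pos 10: z in {0,1}, choose 1; 2->1 ok
  pos 11: y in {2}, choose 2; 1->2 ok
  pos 12: y in {2}, choose 2; 2->2 ok
  pos 13: z in {0,1}, choose 1; 2->1 ok
  pos 14: y in {2}, choose 2; 1->2 ok
  pos 15: z in {0,1}, choose 0; 2->0 ok
  pos 16: y in {2}, choose 2; 0->2 ok
  pos 17: z in {0,1}, choose 0; 2->0 ok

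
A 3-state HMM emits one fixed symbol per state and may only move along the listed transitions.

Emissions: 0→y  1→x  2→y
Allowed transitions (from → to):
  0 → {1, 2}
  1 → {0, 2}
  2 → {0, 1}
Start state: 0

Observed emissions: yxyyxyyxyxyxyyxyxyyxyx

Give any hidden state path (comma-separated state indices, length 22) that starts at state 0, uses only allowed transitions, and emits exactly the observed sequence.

  t0 'y' -> {0,2}, take 0 (start)
  t1 'x' -> {1}, take 1 (0->1 ok)
  t2 'y' -> {0,2}, take 0 (1->0 ok)
  t3 'y' -> {0,2}, take 2 (0->2 ok)
  t4 'x' -> {1}, take 1 (2->1 ok)
  t5 'y' -> {0,2}, take 0 (1->0 ok)
  t6 'y' -> {0,2}, take 2 (0->2 ok)
  t7 'x' -> {1}, take 1 (2->1 ok)
  t8 'y' -> {0,2}, take 0 (1->0 ok)
  t9 'x' -> {1}, take 1 (0->1 ok)
  t10 'y' -> {0,2}, take 2 (1->2 ok)
  t11 'x' -> {1}, take 1 (2->1 ok)
  t12 'y' -> {0,2}, take 2 (1->2 ok)
  t13 'y' -> {0,2}, take 0 (2->0 ok)
  t14 'x' -> {1}, take 1 (0->1 ok)
  t15 'y' -> {0,2}, take 0 (1->0 ok)
  t16 'x' -> {1}, take 1 (0->1 ok)
  t17 'y' -> {0,2}, take 2 (1->2 ok)
  t18 'y' -> {0,2}, take 0 (2->0 ok)
  t19 'x' -> {1}, take 1 (0->1 ok)
  t20 'y' -> {0,2}, take 2 (1->2 ok)
  t21 'x' -> {1}, take 1 (2->1 ok)

0,1,0,2,1,0,2,1,0,1,2,1,2,0,1,0,1,2,0,1,2,1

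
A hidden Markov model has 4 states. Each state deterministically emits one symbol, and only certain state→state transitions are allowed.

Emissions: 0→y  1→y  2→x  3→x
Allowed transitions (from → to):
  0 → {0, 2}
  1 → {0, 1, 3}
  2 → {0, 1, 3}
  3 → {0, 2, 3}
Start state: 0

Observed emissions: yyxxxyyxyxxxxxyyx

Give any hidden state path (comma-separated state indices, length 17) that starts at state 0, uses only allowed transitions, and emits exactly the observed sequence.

  t0 'y' -> {0,1}, take 0 (start)
  t1 'y' -> {0,1}, take 0 (0->0 ok)
  t2 'x' -> {2,3}, take 2 (0->2 ok)
  t3 'x' -> {2,3}, take 3 (2->3 ok)
  t4 'x' -> {2,3}, take 2 (3->2 ok)
  t5 'y' -> {0,1}, take 1 (2->1 ok)
  t6 'y' -> {0,1}, take 1 (1->1 ok)
  t7 'x' -> {2,3}, take 3 (1->3 ok)
  t8 'y' -> {0,1}, take 0 (3->0 ok)
  t9 'x' -> {2,3}, take 2 (0->2 ok)
  t10 'x' -> {2,3}, take 3 (2->3 ok)
  t11 'x' -> {2,3}, take 3 (3->3 ok)
  t12 'x' -> {2,3}, take 2 (3->2 ok)
  t13 'x' -> {2,3}, take 3 (2->3 ok)
  t14 'y' -> {0,1}, take 0 (3->0 ok)
  t15 'y' -> {0,1}, take 0 (0->0 ok)
  t16 'x' -> {2,3}, take 2 (0->2 ok)

0,0,2,3,2,1,1,3,0,2,3,3,2,3,0,0,2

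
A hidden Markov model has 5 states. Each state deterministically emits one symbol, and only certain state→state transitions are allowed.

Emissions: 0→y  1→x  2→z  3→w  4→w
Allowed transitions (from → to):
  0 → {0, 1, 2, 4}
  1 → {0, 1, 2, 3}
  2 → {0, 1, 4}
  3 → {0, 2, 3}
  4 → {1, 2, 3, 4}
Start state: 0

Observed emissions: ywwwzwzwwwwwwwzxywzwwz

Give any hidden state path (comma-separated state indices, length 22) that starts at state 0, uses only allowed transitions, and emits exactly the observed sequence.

0,4,4,4,2,4,2,4,4,4,4,4,3,3,2,1,0,4,2,4,3,2

  0: obs=y cand={0} pick 0 [start]
  1: obs=w cand={3,4} pick 4 [0->4 ok]
  2: obs=w cand={3,4} pick 4 [4->4 ok]
  3: obs=w cand={3,4} pick 4 [4->4 ok]
  4: obs=z cand={2} pick 2 [4->2 ok]
  5: obs=w cand={3,4} pick 4 [2->4 ok]
  6: obs=z cand={2} pick 2 [4->2 ok]
  7: obs=w cand={3,4} pick 4 [2->4 ok]
  8: obs=w cand={3,4} pick 4 [4->4 ok]
  9: obs=w cand={3,4} pick 4 [4->4 ok]
  10: obs=w cand={3,4} pick 4 [4->4 ok]
  11: obs=w cand={3,4} pick 4 [4->4 ok]
  12: obs=w cand={3,4} pick 3 [4->3 ok]
  13: obs=w cand={3,4} pick 3 [3->3 ok]
  14: obs=z cand={2} pick 2 [3->2 ok]
  15: obs=x cand={1} pick 1 [2->1 ok]
  16: obs=y cand={0} pick 0 [1->0 ok]
  17: obs=w cand={3,4} pick 4 [0->4 ok]
  18: obs=z cand={2} pick 2 [4->2 ok]
  19: obs=w cand={3,4} pick 4 [2->4 ok]
  20: obs=w cand={3,4} pick 3 [4->3 ok]
  21: obs=z cand={2} pick 2 [3->2 ok]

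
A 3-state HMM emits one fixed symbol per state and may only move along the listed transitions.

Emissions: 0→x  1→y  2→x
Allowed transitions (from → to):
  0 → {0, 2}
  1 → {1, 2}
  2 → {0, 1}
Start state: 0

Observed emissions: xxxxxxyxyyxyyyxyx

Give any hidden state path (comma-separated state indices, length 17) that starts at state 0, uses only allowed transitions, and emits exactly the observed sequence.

0,0,0,0,0,2,1,2,1,1,2,1,1,1,2,1,2

  0: obs=x cand={0,2} pick 0 [start]
  1: obs=x cand={0,2} pick 0 [0->0 ok]
  2: obs=x cand={0,2} pick 0 [0->0 ok]
  3: obs=x cand={0,2} pick 0 [0->0 ok]
  4: obs=x cand={0,2} pick 0 [0->0 ok]
  5: obs=x cand={0,2} pick 2 [0->2 ok]
  6: obs=y cand={1} pick 1 [2->1 ok]
  7: obs=x cand={0,2} pick 2 [1->2 ok]
  8: obs=y cand={1} pick 1 [2->1 ok]
  9: obs=y cand={1} pick 1 [1->1 ok]
  10: obs=x cand={0,2} pick 2 [1->2 ok]
  11: obs=y cand={1} pick 1 [2->1 ok]
  12: obs=y cand={1} pick 1 [1->1 ok]
  13: obs=y cand={1} pick 1 [1->1 ok]
  14: obs=x cand={0,2} pick 2 [1->2 ok]
  15: obs=y cand={1} pick 1 [2->1 ok]
  16: obs=x cand={0,2} pick 2 [1->2 ok]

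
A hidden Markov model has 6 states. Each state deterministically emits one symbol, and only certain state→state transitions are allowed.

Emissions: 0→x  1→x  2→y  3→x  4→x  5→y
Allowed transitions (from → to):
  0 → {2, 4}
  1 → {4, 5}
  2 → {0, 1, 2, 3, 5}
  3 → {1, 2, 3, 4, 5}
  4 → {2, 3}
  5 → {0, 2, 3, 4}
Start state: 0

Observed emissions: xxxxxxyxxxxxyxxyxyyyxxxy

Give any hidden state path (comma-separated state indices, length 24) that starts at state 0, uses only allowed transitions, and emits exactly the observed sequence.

  pos 0: x in {0,1,3,4}, choose 0; start
  pos 1: x in {0,1,3,4}, choose 4; 0->4 ok
  pos 2: x in {0,1,3,4}, choose 3; 4->3 ok
  pos 3: x in {0,1,3,4}, choose 1; 3->1 ok
  pos 4: x in {0,1,3,4}, choose 4; 1->4 ok
  pos 5: x in {0,1,3,4}, choose 3; 4->3 ok
  pos 6: y in {2,5}, choose 2; 3->2 ok
  pos 7: x in {0,1,3,4}, choose 3; 2->3 ok
  pos 8: x in {0,1,3,4}, choose 3; 3->3 ok
  pos 9: x in {0,1,3,4}, choose 1; 3->1 ok
  pos 10: x in {0,1,3,4}, choose 4; 1->4 ok
  pos 11: x in {0,1,3,4}, choose 3; 4->3 ok
  pos 12: y in {2,5}, choose 5; 3->5 ok
  pos 13: x in {0,1,3,4}, choose 0; 5->0 ok
  pos 14: x in {0,1,3,4}, choose 4; 0->4 ok
  pos 15: y in {2,5}, choose 2; 4->2 ok
  pos 16: x in {0,1,3,4}, choose 0; 2->0 ok
  pos 17: y in {2,5}, choose 2; 0->2 ok
  pos 18: y in {2,5}, choose 5; 2->5 ok
  pos 19: y in {2,5}, choose 2; 5->2 ok
  pos 20: x in {0,1,3,4}, choose 3; 2->3 ok
  pos 21: x in {0,1,3,4}, choose 1; 3->1 ok
  pos 22: x in {0,1,3,4}, choose 4; 1->4 ok
  pos 23: y in {2,5}, choose 2; 4->2 ok

0,4,3,1,4,3,2,3,3,1,4,3,5,0,4,2,0,2,5,2,3,1,4,2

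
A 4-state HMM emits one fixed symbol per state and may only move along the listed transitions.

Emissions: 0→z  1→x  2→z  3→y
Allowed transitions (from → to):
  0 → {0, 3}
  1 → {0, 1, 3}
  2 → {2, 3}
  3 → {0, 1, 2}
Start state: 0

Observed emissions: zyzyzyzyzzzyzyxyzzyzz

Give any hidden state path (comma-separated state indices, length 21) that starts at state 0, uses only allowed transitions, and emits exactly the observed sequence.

  t0 'z' -> {0,2}, take 0 (start)
  t1 'y' -> {3}, take 3 (0->3 ok)
  t2 'z' -> {0,2}, take 0 (3->0 ok)
  t3 'y' -> {3}, take 3 (0->3 ok)
  t4 'z' -> {0,2}, take 0 (3->0 ok)
  t5 'y' -> {3}, take 3 (0->3 ok)
  t6 'z' -> {0,2}, take 2 (3->2 ok)
  t7 'y' -> {3}, take 3 (2->3 ok)
  t8 'z' -> {0,2}, take 0 (3->0 ok)
  t9 'z' -> {0,2}, take 0 (0->0 ok)
  t10 'z' -> {0,2}, take 0 (0->0 ok)
  t11 'y' -> {3}, take 3 (0->3 ok)
  t12 'z' -> {0,2}, take 2 (3->2 ok)
  t13 'y' -> {3}, take 3 (2->3 ok)
  t14 'x' -> {1}, take 1 (3->1 ok)
  t15 'y' -> {3}, take 3 (1->3 ok)
  t16 'z' -> {0,2}, take 2 (3->2 ok)
  t17 'z' -> {0,2}, take 2 (2->2 ok)
  t18 'y' -> {3}, take 3 (2->3 ok)
  t19 'z' -> {0,2}, take 0 (3->0 ok)
  t20 'z' -> {0,2}, take 0 (0->0 ok)

0,3,0,3,0,3,2,3,0,0,0,3,2,3,1,3,2,2,3,0,0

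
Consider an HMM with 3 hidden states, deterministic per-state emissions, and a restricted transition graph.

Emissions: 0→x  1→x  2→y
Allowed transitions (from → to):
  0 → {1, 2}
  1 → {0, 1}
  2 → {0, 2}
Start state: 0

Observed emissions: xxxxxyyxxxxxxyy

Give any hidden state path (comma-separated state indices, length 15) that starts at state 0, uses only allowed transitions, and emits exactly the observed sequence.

0,1,1,1,0,2,2,0,1,0,1,1,0,2,2

  [0] x  {0,1}  => 0  start
  [1] x  {0,1}  => 1  0->1 ok
  [2] x  {0,1}  => 1  1->1 ok
  [3] x  {0,1}  => 1  1->1 ok
  [4] x  {0,1}  => 0  1->0 ok
  [5] y  {2}  => 2  0->2 ok
  [6] y  {2}  => 2  2->2 ok
  [7] x  {0,1}  => 0  2->0 ok
  [8] x  {0,1}  => 1  0->1 ok
  [9] x  {0,1}  => 0  1->0 ok
  [10] x  {0,1}  => 1  0->1 ok
  [11] x  {0,1}  => 1  1->1 ok
  [12] x  {0,1}  => 0  1->0 ok
  [13] y  {2}  => 2  0->2 ok
  [14] y  {2}  => 2  2->2 ok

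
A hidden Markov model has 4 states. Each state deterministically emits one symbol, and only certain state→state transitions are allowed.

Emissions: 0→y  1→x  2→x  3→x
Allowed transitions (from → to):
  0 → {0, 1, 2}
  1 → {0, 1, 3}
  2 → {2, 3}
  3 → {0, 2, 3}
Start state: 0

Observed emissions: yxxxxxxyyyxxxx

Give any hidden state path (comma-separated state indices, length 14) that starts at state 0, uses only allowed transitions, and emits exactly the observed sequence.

  0: obs=y cand={0} pick 0 [start]
  1: obs=x cand={1,2,3} pick 2 [0->2 ok]
  2: obs=x cand={1,2,3} pick 2 [2->2 ok]
  3: obs=x cand={1,2,3} pick 2 [2->2 ok]
  4: obs=x cand={1,2,3} pick 3 [2->3 ok]
  5: obs=x cand={1,2,3} pick 3 [3->3 ok]
  6: obs=x cand={1,2,3} pick 3 [3->3 ok]
  7: obs=y cand={0} pick 0 [3->0 ok]
  8: obs=y cand={0} pick 0 [0->0 ok]
  9: obs=y cand={0} pick 0 [0->0 ok]
  10: obs=x cand={1,2,3} pick 2 [0->2 ok]
  11: obs=x cand={1,2,3} pick 3 [2->3 ok]
  12: obs=x cand={1,2,3} pick 2 [3->2 ok]
  13: obs=x cand={1,2,3} pick 3 [2->3 ok]

0,2,2,2,3,3,3,0,0,0,2,3,2,3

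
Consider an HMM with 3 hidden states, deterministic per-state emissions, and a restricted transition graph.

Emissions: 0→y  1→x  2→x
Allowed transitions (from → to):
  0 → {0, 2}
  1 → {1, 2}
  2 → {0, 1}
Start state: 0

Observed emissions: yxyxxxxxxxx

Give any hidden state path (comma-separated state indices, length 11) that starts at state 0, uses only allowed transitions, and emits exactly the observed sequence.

0,2,0,2,1,1,2,1,1,2,1

  pos 0: y in {0}, choose 0; start
  pos 1: x in {1,2}, choose 2; 0->2 ok
  pos 2: y in {0}, choose 0; 2->0 ok
  pos 3: x in {1,2}, choose 2; 0->2 ok
  pos 4: x in {1,2}, choose 1; 2->1 ok
  pos 5: x in {1,2}, choose 1; 1->1 ok
  pos 6: x in {1,2}, choose 2; 1->2 ok
  pos 7: x in {1,2}, choose 1; 2->1 ok
  pos 8: x in {1,2}, choose 1; 1->1 ok
  pos 9: x in {1,2}, choose 2; 1->2 ok
  pos 10: x in {1,2}, choose 1; 2->1 ok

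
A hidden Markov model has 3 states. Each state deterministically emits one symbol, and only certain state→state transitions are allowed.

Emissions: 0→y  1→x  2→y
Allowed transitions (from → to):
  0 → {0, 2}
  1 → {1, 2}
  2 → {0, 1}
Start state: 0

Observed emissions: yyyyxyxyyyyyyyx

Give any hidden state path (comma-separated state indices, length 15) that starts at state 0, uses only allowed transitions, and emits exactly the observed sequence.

0,2,0,2,1,2,1,2,0,2,0,2,0,2,1

  pos 0: y in {0,2}, choose 0; start
  pos 1: y in {0,2}, choose 2; 0->2 ok
  pos 2: y in {0,2}, choose 0; 2->0 ok
  pos 3: y in {0,2}, choose 2; 0->2 ok
  pos 4: x in {1}, choose 1; 2->1 ok
  pos 5: y in {0,2}, choose 2; 1->2 ok
  pos 6: x in {1}, choose 1; 2->1 ok
  pos 7: y in {0,2}, choose 2; 1->2 ok
  pos 8: y in {0,2}, choose 0; 2->0 ok
  pos 9: y in {0,2}, choose 2; 0->2 ok
  pos 10: y in {0,2}, choose 0; 2->0 ok
  pos 11: y in {0,2}, choose 2; 0->2 ok
  pos 12: y in {0,2}, choose 0; 2->0 ok
  pos 13: y in {0,2}, choose 2; 0->2 ok
  pos 14: x in {1}, choose 1; 2->1 ok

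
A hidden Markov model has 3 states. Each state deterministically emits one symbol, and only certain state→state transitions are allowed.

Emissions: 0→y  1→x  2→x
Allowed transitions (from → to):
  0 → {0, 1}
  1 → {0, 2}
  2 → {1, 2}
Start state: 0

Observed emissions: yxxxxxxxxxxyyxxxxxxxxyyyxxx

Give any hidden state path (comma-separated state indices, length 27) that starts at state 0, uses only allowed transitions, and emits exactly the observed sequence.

  pos 0: y in {0}, choose 0; start
  pos 1: x in {1,2}, choose 1; 0->1 ok
  pos 2: x in {1,2}, choose 2; 1->2 ok
  pos 3: x in {1,2}, choose 2; 2->2 ok
  pos 4: x in {1,2}, choose 1; 2->1 ok
  pos 5: x in {1,2}, choose 2; 1->2 ok
  pos 6: x in {1,2}, choose 1; 2->1 ok
  pos 7: x in {1,2}, choose 2; 1->2 ok
  pos 8: x in {1,2}, choose 2; 2->2 ok
  pos 9: x in {1,2}, choose 2; 2->2 ok
  pos 10: x in {1,2}, choose 1; 2->1 ok
  pos 11: y in {0}, choose 0; 1->0 ok
  pos 12: y in {0}, choose 0; 0->0 ok
  pos 13: x in {1,2}, choose 1; 0->1 ok
  pos 14: x in {1,2}, choose 2; 1->2 ok
  pos 15: x in {1,2}, choose 2; 2->2 ok
  pos 16: x in {1,2}, choose 1; 2->1 ok
  pos 17: x in {1,2}, choose 2; 1->2 ok
  pos 18: x in {1,2}, choose 1; 2->1 ok
  pos 19: x in {1,2}, choose 2; 1->2 ok
  pos 20: x in {1,2}, choose 1; 2->1 ok
  pos 21: y in {0}, choose 0; 1->0 ok
  pos 22: y in {0}, choose 0; 0->0 ok
  pos 23: y in {0}, choose 0; 0->0 ok
  pos 24: x in {1,2}, choose 1; 0->1 ok
  pos 25: x in {1,2}, choose 2; 1->2 ok
  pos 26: x in {1,2}, choose 2; 2->2 ok

0,1,2,2,1,2,1,2,2,2,1,0,0,1,2,2,1,2,1,2,1,0,0,0,1,2,2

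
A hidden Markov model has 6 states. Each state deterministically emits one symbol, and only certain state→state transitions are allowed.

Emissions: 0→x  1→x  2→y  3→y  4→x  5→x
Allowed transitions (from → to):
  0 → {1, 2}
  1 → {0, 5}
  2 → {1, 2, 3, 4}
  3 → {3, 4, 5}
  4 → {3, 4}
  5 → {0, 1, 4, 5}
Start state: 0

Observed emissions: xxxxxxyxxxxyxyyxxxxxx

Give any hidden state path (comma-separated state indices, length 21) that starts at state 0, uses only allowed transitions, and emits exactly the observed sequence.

  t0 'x' -> {0,1,4,5}, take 0 (start)
  t1 'x' -> {0,1,4,5}, take 1 (0->1 ok)
  t2 'x' -> {0,1,4,5}, take 5 (1->5 ok)
  t3 'x' -> {0,1,4,5}, take 4 (5->4 ok)
  t4 'x' -> {0,1,4,5}, take 4 (4->4 ok)
  t5 'x' -> {0,1,4,5}, take 4 (4->4 ok)
  t6 'y' -> {2,3}, take 3 (4->3 ok)
  t7 'x' -> {0,1,4,5}, take 5 (3->5 ok)
  t8 'x' -> {0,1,4,5}, take 1 (5->1 ok)
  t9 'x' -> {0,1,4,5}, take 5 (1->5 ok)
  t10 'x' -> {0,1,4,5}, take 0 (5->0 ok)
  t11 'y' -> {2,3}, take 2 (0->2 ok)
  t12 'x' -> {0,1,4,5}, take 4 (2->4 ok)
  t13 'y' -> {2,3}, take 3 (4->3 ok)
  t14 'y' -> {2,3}, take 3 (3->3 ok)
  t15 'x' -> {0,1,4,5}, take 5 (3->5 ok)
  t16 'x' -> {0,1,4,5}, take 1 (5->1 ok)
  t17 'x' -> {0,1,4,5}, take 5 (1->5 ok)
  t18 'x' -> {0,1,4,5}, take 4 (5->4 ok)
  t19 'x' -> {0,1,4,5}, take 4 (4->4 ok)
  t20 'x' -> {0,1,4,5}, take 4 (4->4 ok)

0,1,5,4,4,4,3,5,1,5,0,2,4,3,3,5,1,5,4,4,4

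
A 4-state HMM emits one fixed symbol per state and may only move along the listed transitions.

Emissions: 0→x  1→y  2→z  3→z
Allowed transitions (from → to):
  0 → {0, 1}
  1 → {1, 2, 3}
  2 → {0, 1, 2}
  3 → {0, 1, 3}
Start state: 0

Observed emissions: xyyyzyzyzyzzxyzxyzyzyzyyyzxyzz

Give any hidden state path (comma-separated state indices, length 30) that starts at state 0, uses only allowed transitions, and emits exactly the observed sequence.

  pos 0: x in {0}, choose 0; start
  pos 1: y in {1}, choose 1; 0->1 ok
  pos 2: y in {1}, choose 1; 1->1 ok
  pos 3: y in {1}, choose 1; 1->1 ok
  pos 4: z in {2,3}, choose 2; 1->2 ok
  pos 5: y in {1}, choose 1; 2->1 ok
  pos 6: z in {2,3}, choose 2; 1->2 ok
  pos 7: y in {1}, choose 1; 2->1 ok
  pos 8: z in {2,3}, choose 2; 1->2 ok
  pos 9: y in {1}, choose 1; 2->1 ok
  pos 10: z in {2,3}, choose 3; 1->3 ok
  pos 11: z in {2,3}, choose 3; 3->3 ok
  pos 12: x in {0}, choose 0; 3->0 ok
  pos 13: y in {1}, choose 1; 0->1 ok
  pos 14: z in {2,3}, choose 3; 1->3 ok
  pos 15: x in {0}, choose 0; 3->0 ok
  pos 16: y in {1}, choose 1; 0->1 ok
  pos 17: z in {2,3}, choose 3; 1->3 ok
  pos 18: y in {1}, choose 1; 3->1 ok
  pos 19: z in {2,3}, choose 3; 1->3 ok
  pos 20: y in {1}, choose 1; 3->1 ok
  pos 21: z in {2,3}, choose 3; 1->3 ok
  pos 22: y in {1}, choose 1; 3->1 ok
  pos 23: y in {1}, choose 1; 1->1 ok
  pos 24: y in {1}, choose 1; 1->1 ok
  pos 25: z in {2,3}, choose 3; 1->3 ok
  pos 26: x in {0}, choose 0; 3->0 ok
  pos 27: y in {1}, choose 1; 0->1 ok
  pos 28: z in {2,3}, choose 2; 1->2 ok
  pos 29: z in {2,3}, choose 2; 2->2 ok

0,1,1,1,2,1,2,1,2,1,3,3,0,1,3,0,1,3,1,3,1,3,1,1,1,3,0,1,2,2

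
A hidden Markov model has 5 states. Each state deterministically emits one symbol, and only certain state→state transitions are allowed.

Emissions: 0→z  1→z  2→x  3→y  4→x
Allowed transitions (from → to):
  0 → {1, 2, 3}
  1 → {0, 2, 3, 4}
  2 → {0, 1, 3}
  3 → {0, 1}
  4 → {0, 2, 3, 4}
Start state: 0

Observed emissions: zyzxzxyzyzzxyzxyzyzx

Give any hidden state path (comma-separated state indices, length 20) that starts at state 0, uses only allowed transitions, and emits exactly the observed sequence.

0,3,0,2,1,2,3,1,3,0,1,2,3,0,2,3,1,3,0,2

  pos 0: z in {0,1}, choose 0; start
  pos 1: y in {3}, choose 3; 0->3 ok
  pos 2: z in {0,1}, choose 0; 3->0 ok
  pos 3: x in {2,4}, choose 2; 0->2 ok
  pos 4: z in {0,1}, choose 1; 2->1 ok
  pos 5: x in {2,4}, choose 2; 1->2 ok
  pos 6: y in {3}, choose 3; 2->3 ok
  pos 7: z in {0,1}, choose 1; 3->1 ok
  pos 8: y in {3}, choose 3; 1->3 ok
  pos 9: z in {0,1}, choose 0; 3->0 ok
  pos 10: z in {0,1}, choose 1; 0->1 ok
  pos 11: x in {2,4}, choose 2; 1->2 ok
  pos 12: y in {3}, choose 3; 2->3 ok
  pos 13: z in {0,1}, choose 0; 3->0 ok
  pos 14: x in {2,4}, choose 2; 0->2 ok
  pos 15: y in {3}, choose 3; 2->3 ok
  pos 16: z in {0,1}, choose 1; 3->1 ok
  pos 17: y in {3}, choose 3; 1->3 ok
  pos 18: z in {0,1}, choose 0; 3->0 ok
  pos 19: x in {2,4}, choose 2; 0->2 ok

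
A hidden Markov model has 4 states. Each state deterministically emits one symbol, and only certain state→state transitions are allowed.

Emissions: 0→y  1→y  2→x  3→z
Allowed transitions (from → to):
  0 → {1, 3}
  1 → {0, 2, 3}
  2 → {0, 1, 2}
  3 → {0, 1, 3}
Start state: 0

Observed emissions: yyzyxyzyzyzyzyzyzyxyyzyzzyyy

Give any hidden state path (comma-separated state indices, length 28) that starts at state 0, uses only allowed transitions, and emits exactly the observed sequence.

  [0] y  {0,1}  => 0  start
  [1] y  {0,1}  => 1  0->1 ok
  [2] z  {3}  => 3  1->3 ok
  [3] y  {0,1}  => 1  3->1 ok
  [4] x  {2}  => 2  1->2 ok
  [5] y  {0,1}  => 0  2->0 ok
  [6] z  {3}  => 3  0->3 ok
  [7] y  {0,1}  => 0  3->0 ok
  [8] z  {3}  => 3  0->3 ok
  [9] y  {0,1}  => 0  3->0 ok
  [10] z  {3}  => 3  0->3 ok
  [11] y  {0,1}  => 0  3->0 ok
  [12] z  {3}  => 3  0->3 ok
  [13] y  {0,1}  => 0  3->0 ok
  [14] z  {3}  => 3  0->3 ok
  [15] y  {0,1}  => 1  3->1 ok
  [16] z  {3}  => 3  1->3 ok
  [17] y  {0,1}  => 1  3->1 ok
  [18] x  {2}  => 2  1->2 ok
  [19] y  {0,1}  => 0  2->0 ok
  [20] y  {0,1}  => 1  0->1 ok
  [21] z  {3}  => 3  1->3 ok
  [22] y  {0,1}  => 0  3->0 ok
  [23] z  {3}  => 3  0->3 ok
  [24] z  {3}  => 3  3->3 ok
  [25] y  {0,1}  => 0  3->0 ok
  [26] y  {0,1}  => 1  0->1 ok
  [27] y  {0,1}  => 0  1->0 ok

0,1,3,1,2,0,3,0,3,0,3,0,3,0,3,1,3,1,2,0,1,3,0,3,3,0,1,0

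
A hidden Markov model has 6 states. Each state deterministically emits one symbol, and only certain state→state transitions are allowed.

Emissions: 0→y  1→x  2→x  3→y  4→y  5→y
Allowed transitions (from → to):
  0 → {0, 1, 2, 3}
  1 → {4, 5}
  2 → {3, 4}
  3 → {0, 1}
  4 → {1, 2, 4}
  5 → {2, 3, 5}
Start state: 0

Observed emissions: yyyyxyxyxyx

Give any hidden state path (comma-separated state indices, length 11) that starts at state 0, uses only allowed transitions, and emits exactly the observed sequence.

  [0] y  {0,3,4,5}  => 0  start
  [1] y  {0,3,4,5}  => 0  0->0 ok
  [2] y  {0,3,4,5}  => 3  0->3 ok
  [3] y  {0,3,4,5}  => 0  3->0 ok
  [4] x  {1,2}  => 2  0->2 ok
  [5] y  {0,3,4,5}  => 4  2->4 ok
  [6] x  {1,2}  => 2  4->2 ok
  [7] y  {0,3,4,5}  => 4  2->4 ok
  [8] x  {1,2}  => 2  4->2 ok
  [9] y  {0,3,4,5}  => 4  2->4 ok
  [10] x  {1,2}  => 1  4->1 ok

0,0,3,0,2,4,2,4,2,4,1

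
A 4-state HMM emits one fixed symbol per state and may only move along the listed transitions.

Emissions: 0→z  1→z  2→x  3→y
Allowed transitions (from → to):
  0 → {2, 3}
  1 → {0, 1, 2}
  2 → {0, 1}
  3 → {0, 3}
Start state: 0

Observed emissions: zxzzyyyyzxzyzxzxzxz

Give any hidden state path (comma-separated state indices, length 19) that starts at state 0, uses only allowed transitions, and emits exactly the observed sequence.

0,2,1,0,3,3,3,3,0,2,0,3,0,2,0,2,0,2,1

  0: obs=z cand={0,1} pick 0 [start]
  1: obs=x cand={2} pick 2 [0->2 ok]
  2: obs=z cand={0,1} pick 1 [2->1 ok]
  3: obs=z cand={0,1} pick 0 [1->0 ok]
  4: obs=y cand={3} pick 3 [0->3 ok]
  5: obs=y cand={3} pick 3 [3->3 ok]
  6: obs=y cand={3} pick 3 [3->3 ok]
  7: obs=y cand={3} pick 3 [3->3 ok]
  8: obs=z cand={0,1} pick 0 [3->0 ok]
  9: obs=x cand={2} pick 2 [0->2 ok]
  10: obs=z cand={0,1} pick 0 [2->0 ok]
  11: obs=y cand={3} pick 3 [0->3 ok]
  12: obs=z cand={0,1} pick 0 [3->0 ok]
  13: obs=x cand={2} pick 2 [0->2 ok]
  14: obs=z cand={0,1} pick 0 [2->0 ok]
  15: obs=x cand={2} pick 2 [0->2 ok]
  16: obs=z cand={0,1} pick 0 [2->0 ok]
  17: obs=x cand={2} pick 2 [0->2 ok]
  18: obs=z cand={0,1} pick 1 [2->1 ok]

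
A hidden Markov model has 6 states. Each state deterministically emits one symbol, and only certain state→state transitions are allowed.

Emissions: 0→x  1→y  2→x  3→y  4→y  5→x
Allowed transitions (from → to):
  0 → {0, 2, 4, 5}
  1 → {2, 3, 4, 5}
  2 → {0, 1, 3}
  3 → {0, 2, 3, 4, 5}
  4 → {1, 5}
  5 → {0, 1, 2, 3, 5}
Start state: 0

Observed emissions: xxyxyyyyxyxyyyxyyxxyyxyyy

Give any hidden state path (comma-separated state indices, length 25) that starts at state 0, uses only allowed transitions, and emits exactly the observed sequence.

  [0] x  {0,2,5}  => 0  start
  [1] x  {0,2,5}  => 2  0->2 ok
  [2] y  {1,3,4}  => 3  2->3 ok
  [3] x  {0,2,5}  => 2  3->2 ok
  [4] y  {1,3,4}  => 3  2->3 ok
  [5] y  {1,3,4}  => 4  3->4 ok
  [6] y  {1,3,4}  => 1  4->1 ok
  [7] y  {1,3,4}  => 3  1->3 ok
  [8] x  {0,2,5}  => 2  3->2 ok
  [9] y  {1,3,4}  => 3  2->3 ok
  [10] x  {0,2,5}  => 5  3->5 ok
  [11] y  {1,3,4}  => 1  5->1 ok
  [12] y  {1,3,4}  => 3  1->3 ok
  [13] y  {1,3,4}  => 4  3->4 ok
  [14] x  {0,2,5}  => 5  4->5 ok
  [15] y  {1,3,4}  => 1  5->1 ok
  [16] y  {1,3,4}  => 3  1->3 ok
  [17] x  {0,2,5}  => 5  3->5 ok
  [18] x  {0,2,5}  => 0  5->0 ok
  [19] y  {1,3,4}  => 4  0->4 ok
  [20] y  {1,3,4}  => 1  4->1 ok
  [21] x  {0,2,5}  => 2  1->2 ok
  [22] y  {1,3,4}  => 1  2->1 ok
  [23] y  {1,3,4}  => 4  1->4 ok
  [24] y  {1,3,4}  => 1  4->1 ok

0,2,3,2,3,4,1,3,2,3,5,1,3,4,5,1,3,5,0,4,1,2,1,4,1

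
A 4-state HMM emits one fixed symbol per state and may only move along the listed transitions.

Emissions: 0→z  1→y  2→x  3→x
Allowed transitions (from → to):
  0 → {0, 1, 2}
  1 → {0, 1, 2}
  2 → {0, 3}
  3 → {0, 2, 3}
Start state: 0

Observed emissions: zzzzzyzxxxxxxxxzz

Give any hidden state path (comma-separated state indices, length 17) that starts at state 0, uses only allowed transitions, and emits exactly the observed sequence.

  0: obs=z cand={0} pick 0 [start]
  1: obs=z cand={0} pick 0 [0->0 ok]
  2: obs=z cand={0} pick 0 [0->0 ok]
  3: obs=z cand={0} pick 0 [0->0 ok]
  4: obs=z cand={0} pick 0 [0->0 ok]
  5: obs=y cand={1} pick 1 [0->1 ok]
  6: obs=z cand={0} pick 0 [1->0 ok]
  7: obs=x cand={2,3} pick 2 [0->2 ok]
  8: obs=x cand={2,3} pick 3 [2->3 ok]
  9: obs=x cand={2,3} pick 3 [3->3 ok]
  10: obs=x cand={2,3} pick 3 [3->3 ok]
  11: obs=x cand={2,3} pick 2 [3->2 ok]
  12: obs=x cand={2,3} pick 3 [2->3 ok]
  13: obs=x cand={2,3} pick 3 [3->3 ok]
  14: obs=x cand={2,3} pick 2 [3->2 ok]
  15: obs=z cand={0} pick 0 [2->0 ok]
  16: obs=z cand={0} pick 0 [0->0 ok]

0,0,0,0,0,1,0,2,3,3,3,2,3,3,2,0,0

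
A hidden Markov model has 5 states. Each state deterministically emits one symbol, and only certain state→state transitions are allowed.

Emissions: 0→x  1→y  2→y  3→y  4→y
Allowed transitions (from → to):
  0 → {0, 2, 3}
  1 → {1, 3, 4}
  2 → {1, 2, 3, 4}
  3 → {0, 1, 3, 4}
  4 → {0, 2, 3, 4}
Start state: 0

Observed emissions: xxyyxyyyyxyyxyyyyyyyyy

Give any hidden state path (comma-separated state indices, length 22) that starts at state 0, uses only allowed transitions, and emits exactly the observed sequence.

  [0] x  {0}  => 0  start
  [1] x  {0}  => 0  0->0 ok
  [2] y  {1,2,3,4}  => 3  0->3 ok
  [3] y  {1,2,3,4}  => 4  3->4 ok
  [4] x  {0}  => 0  4->0 ok
  [5] y  {1,2,3,4}  => 2  0->2 ok
  [6] y  {1,2,3,4}  => 1  2->1 ok
  [7] y  {1,2,3,4}  => 1  1->1 ok
  [8] y  {1,2,3,4}  => 4  1->4 ok
  [9] x  {0}  => 0  4->0 ok
  [10] y  {1,2,3,4}  => 3  0->3 ok
  [11] y  {1,2,3,4}  => 4  3->4 ok
  [12] x  {0}  => 0  4->0 ok
  [13] y  {1,2,3,4}  => 2  0->2 ok
  [14] y  {1,2,3,4}  => 2  2->2 ok
  [15] y  {1,2,3,4}  => 2  2->2 ok
  [16] y  {1,2,3,4}  => 3  2->3 ok
  [17] y  {1,2,3,4}  => 1  3->1 ok
  [18] y  {1,2,3,4}  => 4  1->4 ok
  [19] y  {1,2,3,4}  => 4  4->4 ok
  [20] y  {1,2,3,4}  => 2  4->2 ok
  [21] y  {1,2,3,4}  => 1  2->1 ok

0,0,3,4,0,2,1,1,4,0,3,4,0,2,2,2,3,1,4,4,2,1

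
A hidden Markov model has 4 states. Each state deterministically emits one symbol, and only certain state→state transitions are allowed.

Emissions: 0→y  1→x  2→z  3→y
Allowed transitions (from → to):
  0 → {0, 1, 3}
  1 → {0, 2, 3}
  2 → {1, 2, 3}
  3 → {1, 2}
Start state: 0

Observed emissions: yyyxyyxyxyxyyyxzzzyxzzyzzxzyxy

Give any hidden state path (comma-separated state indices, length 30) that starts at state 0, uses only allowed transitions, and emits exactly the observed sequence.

0,0,3,1,0,0,1,0,1,0,1,0,0,0,1,2,2,2,3,1,2,2,3,2,2,1,2,3,1,0

  0: obs=y cand={0,3} pick 0 [start]
  1: obs=y cand={0,3} pick 0 [0->0 ok]
  2: obs=y cand={0,3} pick 3 [0->3 ok]
  3: obs=x cand={1} pick 1 [3->1 ok]
  4: obs=y cand={0,3} pick 0 [1->0 ok]
  5: obs=y cand={0,3} pick 0 [0->0 ok]
  6: obs=x cand={1} pick 1 [0->1 ok]
  7: obs=y cand={0,3} pick 0 [1->0 ok]
  8: obs=x cand={1} pick 1 [0->1 ok]
  9: obs=y cand={0,3} pick 0 [1->0 ok]
  10: obs=x cand={1} pick 1 [0->1 ok]
  11: obs=y cand={0,3} pick 0 [1->0 ok]
  12: obs=y cand={0,3} pick 0 [0->0 ok]
  13: obs=y cand={0,3} pick 0 [0->0 ok]
  14: obs=x cand={1} pick 1 [0->1 ok]
  15: obs=z cand={2} pick 2 [1->2 ok]
  16: obs=z cand={2} pick 2 [2->2 ok]
  17: obs=z cand={2} pick 2 [2->2 ok]
  18: obs=y cand={0,3} pick 3 [2->3 ok]
  19: obs=x cand={1} pick 1 [3->1 ok]
  20: obs=z cand={2} pick 2 [1->2 ok]
  21: obs=z cand={2} pick 2 [2->2 ok]
  22: obs=y cand={0,3} pick 3 [2->3 ok]
  23: obs=z cand={2} pick 2 [3->2 ok]
  24: obs=z cand={2} pick 2 [2->2 ok]
  25: obs=x cand={1} pick 1 [2->1 ok]
  26: obs=z cand={2} pick 2 [1->2 ok]
  27: obs=y cand={0,3} pick 3 [2->3 ok]
  28: obs=x cand={1} pick 1 [3->1 ok]
  29: obs=y cand={0,3} pick 0 [1->0 ok]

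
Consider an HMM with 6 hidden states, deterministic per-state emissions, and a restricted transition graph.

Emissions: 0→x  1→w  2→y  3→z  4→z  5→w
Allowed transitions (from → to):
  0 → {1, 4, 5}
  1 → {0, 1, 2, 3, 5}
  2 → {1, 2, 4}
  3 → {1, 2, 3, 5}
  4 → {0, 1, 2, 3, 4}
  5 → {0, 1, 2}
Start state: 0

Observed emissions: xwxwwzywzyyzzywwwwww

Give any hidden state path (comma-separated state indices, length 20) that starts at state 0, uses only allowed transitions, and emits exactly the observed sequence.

  t0 'x' -> {0}, take 0 (start)
  t1 'w' -> {1,5}, take 5 (0->5 ok)
  t2 'x' -> {0}, take 0 (5->0 ok)
  t3 'w' -> {1,5}, take 5 (0->5 ok)
  t4 'w' -> {1,5}, take 1 (5->1 ok)
  t5 'z' -> {3,4}, take 3 (1->3 ok)
  t6 'y' -> {2}, take 2 (3->2 ok)
  t7 'w' -> {1,5}, take 1 (2->1 ok)
  t8 'z' -> {3,4}, take 3 (1->3 ok)
  t9 'y' -> {2}, take 2 (3->2 ok)
  t10 'y' -> {2}, take 2 (2->2 ok)
  t11 'z' -> {3,4}, take 4 (2->4 ok)
  t12 'z' -> {3,4}, take 3 (4->3 ok)
  t13 'y' -> {2}, take 2 (3->2 ok)
  t14 'w' -> {1,5}, take 1 (2->1 ok)
  t15 'w' -> {1,5}, take 5 (1->5 ok)
  t16 'w' -> {1,5}, take 1 (5->1 ok)
  t17 'w' -> {1,5}, take 5 (1->5 ok)
  t18 'w' -> {1,5}, take 1 (5->1 ok)
  t19 'w' -> {1,5}, take 5 (1->5 ok)

0,5,0,5,1,3,2,1,3,2,2,4,3,2,1,5,1,5,1,5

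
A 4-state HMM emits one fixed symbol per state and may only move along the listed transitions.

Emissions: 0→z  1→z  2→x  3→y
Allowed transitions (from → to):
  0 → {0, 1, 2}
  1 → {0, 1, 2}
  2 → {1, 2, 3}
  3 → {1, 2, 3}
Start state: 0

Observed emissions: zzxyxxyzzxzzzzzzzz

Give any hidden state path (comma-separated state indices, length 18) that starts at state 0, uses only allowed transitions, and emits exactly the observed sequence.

  t0 'z' -> {0,1}, take 0 (start)
  t1 'z' -> {0,1}, take 0 (0->0 ok)
  t2 'x' -> {2}, take 2 (0->2 ok)
  t3 'y' -> {3}, take 3 (2->3 ok)
  t4 'x' -> {2}, take 2 (3->2 ok)
  t5 'x' -> {2}, take 2 (2->2 ok)
  t6 'y' -> {3}, take 3 (2->3 ok)
  t7 'z' -> {0,1}, take 1 (3->1 ok)
  t8 'z' -> {0,1}, take 0 (1->0 ok)
  t9 'x' -> {2}, take 2 (0->2 ok)
  t10 'z' -> {0,1}, take 1 (2->1 ok)
  t11 'z' -> {0,1}, take 0 (1->0 ok)
  t12 'z' -> {0,1}, take 1 (0->1 ok)
  t13 'z' -> {0,1}, take 0 (1->0 ok)
  t14 'z' -> {0,1}, take 1 (0->1 ok)
  t15 'z' -> {0,1}, take 0 (1->0 ok)
  t16 'z' -> {0,1}, take 1 (0->1 ok)
  t17 'z' -> {0,1}, take 0 (1->0 ok)

0,0,2,3,2,2,3,1,0,2,1,0,1,0,1,0,1,0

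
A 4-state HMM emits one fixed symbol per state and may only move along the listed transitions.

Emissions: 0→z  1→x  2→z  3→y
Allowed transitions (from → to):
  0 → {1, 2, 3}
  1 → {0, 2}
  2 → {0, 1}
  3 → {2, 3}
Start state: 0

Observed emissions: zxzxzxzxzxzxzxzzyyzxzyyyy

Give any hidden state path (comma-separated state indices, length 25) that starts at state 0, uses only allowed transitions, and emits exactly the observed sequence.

0,1,0,1,0,1,2,1,0,1,0,1,0,1,2,0,3,3,2,1,0,3,3,3,3

  [0] z  {0,2}  => 0  start
  [1] x  {1}  => 1  0->1 ok
  [2] z  {0,2}  => 0  1->0 ok
  [3] x  {1}  => 1  0->1 ok
  [4] z  {0,2}  => 0  1->0 ok
  [5] x  {1}  => 1  0->1 ok
  [6] z  {0,2}  => 2  1->2 ok
  [7] x  {1}  => 1  2->1 ok
  [8] z  {0,2}  => 0  1->0 ok
  [9] x  {1}  => 1  0->1 ok
  [10] z  {0,2}  => 0  1->0 ok
  [11] x  {1}  => 1  0->1 ok
  [12] z  {0,2}  => 0  1->0 ok
  [13] x  {1}  => 1  0->1 ok
  [14] z  {0,2}  => 2  1->2 ok
  [15] z  {0,2}  => 0  2->0 ok
  [16] y  {3}  => 3  0->3 ok
  [17] y  {3}  => 3  3->3 ok
  [18] z  {0,2}  => 2  3->2 ok
  [19] x  {1}  => 1  2->1 ok
  [20] z  {0,2}  => 0  1->0 ok
  [21] y  {3}  => 3  0->3 ok
  [22] y  {3}  => 3  3->3 ok
  [23] y  {3}  => 3  3->3 ok
  [24] y  {3}  => 3  3->3 ok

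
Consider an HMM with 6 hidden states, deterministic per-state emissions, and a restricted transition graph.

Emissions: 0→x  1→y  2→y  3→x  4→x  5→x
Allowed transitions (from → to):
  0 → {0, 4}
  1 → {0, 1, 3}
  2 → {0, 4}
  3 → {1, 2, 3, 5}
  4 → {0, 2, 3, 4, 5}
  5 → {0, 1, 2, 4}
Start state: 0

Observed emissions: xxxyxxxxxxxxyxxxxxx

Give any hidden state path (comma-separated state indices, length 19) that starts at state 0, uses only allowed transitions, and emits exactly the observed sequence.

  pos 0: x in {0,3,4,5}, choose 0; start
  pos 1: x in {0,3,4,5}, choose 0; 0->0 ok
  pos 2: x in {0,3,4,5}, choose 4; 0->4 ok
  pos 3: y in {1,2}, choose 2; 4->2 ok
  pos 4: x in {0,3,4,5}, choose 4; 2->4 ok
  pos 5: x in {0,3,4,5}, choose 0; 4->0 ok
  pos 6: x in {0,3,4,5}, choose 4; 0->4 ok
  pos 7: x in {0,3,4,5}, choose 3; 4->3 ok
  pos 8: x in {0,3,4,5}, choose 5; 3->5 ok
  pos 9: x in {0,3,4,5}, choose 0; 5->0 ok
  pos 10: x in {0,3,4,5}, choose 0; 0->0 ok
  pos 11: x in {0,3,4,5}, choose 4; 0->4 ok
  pos 12: y in {1,2}, choose 2; 4->2 ok
  pos 13: x in {0,3,4,5}, choose 4; 2->4 ok
  pos 14: x in {0,3,4,5}, choose 5; 4->5 ok
  pos 15: x in {0,3,4,5}, choose 4; 5->4 ok
  pos 16: x in {0,3,4,5}, choose 4; 4->4 ok
  pos 17: x in {0,3,4,5}, choose 3; 4->3 ok
  pos 18: x in {0,3,4,5}, choose 3; 3->3 ok

0,0,4,2,4,0,4,3,5,0,0,4,2,4,5,4,4,3,3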